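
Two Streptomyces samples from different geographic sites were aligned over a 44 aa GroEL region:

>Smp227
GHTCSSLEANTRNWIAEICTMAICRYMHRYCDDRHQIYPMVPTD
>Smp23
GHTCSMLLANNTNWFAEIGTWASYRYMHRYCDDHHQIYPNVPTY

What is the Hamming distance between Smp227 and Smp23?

Differing sites — 6:S/M; 8:E/L; 11:T/N; 12:R/T; 15:I/F; 19:C/G; 21:M/W; 23:I/S; 24:C/Y; 34:R/H; 40:M/N; 44:D/Y.
That gives 12 mismatches out of 44 aligned sites, so the Hamming distance is 12.

12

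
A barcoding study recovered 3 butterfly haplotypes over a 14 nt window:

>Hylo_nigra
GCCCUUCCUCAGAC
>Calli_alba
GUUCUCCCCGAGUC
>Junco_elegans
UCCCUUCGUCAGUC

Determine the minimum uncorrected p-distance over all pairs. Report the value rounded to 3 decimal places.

Pairwise Hamming distances:
  Hylo_nigra vs Calli_alba: 6
  Hylo_nigra vs Junco_elegans: 3
  Calli_alba vs Junco_elegans: 7
The smallest is 3 mismatches, between Hylo_nigra and Junco_elegans; p = 3/14 = 0.214.

0.214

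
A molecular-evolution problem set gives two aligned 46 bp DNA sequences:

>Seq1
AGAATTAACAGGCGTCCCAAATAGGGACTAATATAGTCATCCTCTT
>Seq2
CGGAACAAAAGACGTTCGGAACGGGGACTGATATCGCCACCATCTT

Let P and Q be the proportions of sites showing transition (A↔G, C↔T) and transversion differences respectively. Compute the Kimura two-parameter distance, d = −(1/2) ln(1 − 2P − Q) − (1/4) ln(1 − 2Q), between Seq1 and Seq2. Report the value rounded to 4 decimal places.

0.4920

Mismatches occur at site 1 (A↔C, transversion), site 3 (A↔G, transition), site 5 (T↔A, transversion), site 6 (T↔C, transition), site 9 (C↔A, transversion), site 12 (G↔A, transition), site 16 (C↔T, transition), site 18 (C↔G, transversion), site 19 (A↔G, transition), site 22 (T↔C, transition), site 23 (A↔G, transition), site 30 (A↔G, transition), site 35 (A↔C, transversion), site 37 (T↔C, transition), site 40 (T↔C, transition), site 42 (C↔A, transversion).
Of the 16 differences, 10 transitions and 6 transversions over 46 sites: P = 10/46 = 0.217391, Q = 6/46 = 0.130435.
d = −0.5·ln(0.434783) − 0.25·ln(0.739130) = −0.5·(-0.832908) − 0.25·(-0.302281) = 0.4920.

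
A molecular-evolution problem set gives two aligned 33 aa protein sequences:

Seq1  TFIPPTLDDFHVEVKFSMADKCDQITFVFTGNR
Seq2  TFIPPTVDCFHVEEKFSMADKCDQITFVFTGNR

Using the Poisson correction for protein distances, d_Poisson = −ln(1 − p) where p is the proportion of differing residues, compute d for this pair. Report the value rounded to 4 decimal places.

0.0953

Mismatches occur at site 7 (L↔V), site 9 (D↔C), site 14 (V↔E).
p = 3/33 = 0.090909.
d = −ln(1 − 0.090909) = −ln(0.909091) = 0.0953.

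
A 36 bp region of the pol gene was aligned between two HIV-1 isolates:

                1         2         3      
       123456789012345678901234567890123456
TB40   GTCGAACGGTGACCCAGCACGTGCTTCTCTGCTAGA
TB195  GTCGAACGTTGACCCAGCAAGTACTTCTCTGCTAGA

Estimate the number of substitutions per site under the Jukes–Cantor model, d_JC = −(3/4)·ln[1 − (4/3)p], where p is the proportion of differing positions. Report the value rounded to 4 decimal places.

Mismatches occur at site 9 (G→T), site 20 (C→A), site 23 (G→A).
p = 3/36 = 0.083333.
d = −0.75 · ln(1 − (4/3)·0.083333) = −0.75 · ln(0.888889) = −0.75 · (-0.117783) = 0.0883.

0.0883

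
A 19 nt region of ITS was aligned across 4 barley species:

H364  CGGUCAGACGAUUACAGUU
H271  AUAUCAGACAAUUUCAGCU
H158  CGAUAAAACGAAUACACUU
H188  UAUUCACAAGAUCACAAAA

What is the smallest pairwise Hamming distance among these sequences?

5

Pairwise Hamming distances:
  H364 vs H271: 6
  H364 vs H158: 5
  H364 vs H188: 9
  H271 vs H158: 9
  H271 vs H188: 11
  H158 vs H188: 11
The smallest is 5, between H364 and H158.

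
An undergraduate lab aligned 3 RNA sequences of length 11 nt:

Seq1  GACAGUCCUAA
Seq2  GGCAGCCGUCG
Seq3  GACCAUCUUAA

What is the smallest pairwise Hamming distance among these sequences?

Pairwise Hamming distances:
  Seq1 vs Seq2: 5
  Seq1 vs Seq3: 3
  Seq2 vs Seq3: 7
The smallest is 3, between Seq1 and Seq3.

3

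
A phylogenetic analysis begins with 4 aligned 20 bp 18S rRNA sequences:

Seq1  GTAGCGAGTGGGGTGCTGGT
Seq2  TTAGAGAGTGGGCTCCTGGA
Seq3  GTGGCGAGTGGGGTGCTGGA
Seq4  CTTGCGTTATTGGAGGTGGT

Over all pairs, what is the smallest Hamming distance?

Pairwise Hamming distances:
  Seq1 vs Seq2: 5
  Seq1 vs Seq3: 2
  Seq1 vs Seq4: 9
  Seq2 vs Seq3: 5
  Seq2 vs Seq4: 13
  Seq3 vs Seq4: 10
The smallest is 2, between Seq1 and Seq3.

2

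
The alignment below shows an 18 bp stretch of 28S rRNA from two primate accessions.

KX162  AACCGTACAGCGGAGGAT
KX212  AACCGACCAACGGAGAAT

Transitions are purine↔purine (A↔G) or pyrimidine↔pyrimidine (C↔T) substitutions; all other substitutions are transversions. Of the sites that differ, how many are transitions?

Differing sites — 6:T/A (Tv); 7:A/C (Tv); 10:G/A (Ti); 16:G/A (Ti).
Of the 4 differences, 2 transitions and 2 transversions, so the answer is 2.

2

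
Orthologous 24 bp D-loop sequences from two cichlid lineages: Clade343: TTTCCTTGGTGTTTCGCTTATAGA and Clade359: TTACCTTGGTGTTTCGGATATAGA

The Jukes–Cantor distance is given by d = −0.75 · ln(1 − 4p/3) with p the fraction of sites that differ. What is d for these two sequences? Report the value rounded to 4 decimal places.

Differing sites — 3:T/A; 17:C/G; 18:T/A.
p = 3/24 = 0.125000.
d = −0.75 · ln(1 − (4/3)·0.125000) = −0.75 · ln(0.833333) = −0.75 · (-0.182322) = 0.1367.

0.1367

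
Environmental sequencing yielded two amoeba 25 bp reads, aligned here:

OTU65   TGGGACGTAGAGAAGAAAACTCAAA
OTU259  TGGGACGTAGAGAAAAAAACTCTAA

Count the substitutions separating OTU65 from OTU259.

Differing sites — 15:G/A; 23:A/T.
That gives 2 mismatches out of 25 aligned sites, so the Hamming distance is 2.

2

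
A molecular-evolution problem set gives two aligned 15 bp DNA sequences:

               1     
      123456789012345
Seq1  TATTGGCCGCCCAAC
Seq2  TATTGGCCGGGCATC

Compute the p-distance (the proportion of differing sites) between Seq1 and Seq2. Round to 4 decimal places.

0.2000

Mismatches occur at site 10 (C↔G), site 11 (C↔G), site 14 (A↔T).
There are 3 differences over 15 sites, so p = 3/15 = 0.2000.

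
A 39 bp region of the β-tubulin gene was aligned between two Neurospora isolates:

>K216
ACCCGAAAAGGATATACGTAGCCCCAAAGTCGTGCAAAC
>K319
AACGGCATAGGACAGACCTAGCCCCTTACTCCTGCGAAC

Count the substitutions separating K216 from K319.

12

Mismatches occur at site 2 (C↔A), site 4 (C↔G), site 6 (A↔C), site 8 (A↔T), site 13 (T↔C), site 15 (T↔G), site 18 (G↔C), site 26 (A↔T), site 27 (A↔T), site 29 (G↔C), site 32 (G↔C), site 36 (A↔G).
That gives 12 mismatches out of 39 aligned sites, so the Hamming distance is 12.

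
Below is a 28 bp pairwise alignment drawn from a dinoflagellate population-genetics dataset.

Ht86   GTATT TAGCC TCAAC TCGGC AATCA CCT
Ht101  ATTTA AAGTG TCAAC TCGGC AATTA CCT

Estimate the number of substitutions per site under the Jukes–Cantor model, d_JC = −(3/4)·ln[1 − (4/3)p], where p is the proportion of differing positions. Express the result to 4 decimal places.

The sequences differ at positions 1 (G/A), 3 (A/T), 5 (T/A), 6 (T/A), 9 (C/T), 10 (C/G), 24 (C/T).
p = 7/28 = 0.250000.
d = −0.75 · ln(1 − (4/3)·0.250000) = −0.75 · ln(0.666667) = −0.75 · (-0.405465) = 0.3041.

0.3041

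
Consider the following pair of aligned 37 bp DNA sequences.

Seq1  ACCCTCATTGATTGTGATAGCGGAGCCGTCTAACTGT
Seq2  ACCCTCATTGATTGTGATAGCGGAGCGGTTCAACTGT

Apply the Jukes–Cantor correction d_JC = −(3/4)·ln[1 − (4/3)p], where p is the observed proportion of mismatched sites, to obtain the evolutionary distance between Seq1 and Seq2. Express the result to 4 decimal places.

0.0858

Differing sites — 27:C/G; 30:C/T; 31:T/C.
p = 3/37 = 0.081081.
d = −0.75 · ln(1 − (4/3)·0.081081) = −0.75 · ln(0.891892) = −0.75 · (-0.114410) = 0.0858.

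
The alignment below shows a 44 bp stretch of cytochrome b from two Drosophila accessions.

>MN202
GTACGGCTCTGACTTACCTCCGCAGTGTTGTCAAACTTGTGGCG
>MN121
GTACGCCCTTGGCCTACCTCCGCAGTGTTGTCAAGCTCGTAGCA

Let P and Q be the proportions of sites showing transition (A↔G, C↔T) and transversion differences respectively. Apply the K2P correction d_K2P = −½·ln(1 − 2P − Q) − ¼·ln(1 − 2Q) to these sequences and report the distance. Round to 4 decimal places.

0.2558

The sequences differ at positions 6 (G/C, transversion), 8 (T/C, transition), 9 (C/T, transition), 12 (A/G, transition), 14 (T/C, transition), 35 (A/G, transition), 38 (T/C, transition), 41 (G/A, transition), 44 (G/A, transition).
Of the 9 differences, 8 transitions and 1 transversion over 44 sites: P = 8/44 = 0.181818, Q = 1/44 = 0.022727.
d = −0.5·ln(0.613637) − 0.25·ln(0.954546) = −0.5·(-0.488352) − 0.25·(-0.046519) = 0.2558.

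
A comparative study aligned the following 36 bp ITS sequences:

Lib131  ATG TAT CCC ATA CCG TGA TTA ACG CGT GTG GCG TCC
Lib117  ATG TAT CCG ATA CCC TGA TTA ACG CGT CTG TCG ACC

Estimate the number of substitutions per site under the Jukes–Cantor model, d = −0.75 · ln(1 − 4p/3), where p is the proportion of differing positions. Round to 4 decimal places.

0.1536

The sequences differ at positions 9 (C/G), 15 (G/C), 28 (G/C), 31 (G/T), 34 (T/A).
p = 5/36 = 0.138889.
d = −0.75 · ln(1 − (4/3)·0.138889) = −0.75 · ln(0.814815) = −0.75 · (-0.204794) = 0.1536.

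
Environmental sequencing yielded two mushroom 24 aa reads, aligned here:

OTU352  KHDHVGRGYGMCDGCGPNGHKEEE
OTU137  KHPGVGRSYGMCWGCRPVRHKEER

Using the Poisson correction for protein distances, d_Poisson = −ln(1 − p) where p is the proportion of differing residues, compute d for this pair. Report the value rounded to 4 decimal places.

0.4055

Differing sites — 3:D/P; 4:H/G; 8:G/S; 13:D/W; 16:G/R; 18:N/V; 19:G/R; 24:E/R.
p = 8/24 = 0.333333.
d = −ln(1 − 0.333333) = −ln(0.666667) = 0.4055.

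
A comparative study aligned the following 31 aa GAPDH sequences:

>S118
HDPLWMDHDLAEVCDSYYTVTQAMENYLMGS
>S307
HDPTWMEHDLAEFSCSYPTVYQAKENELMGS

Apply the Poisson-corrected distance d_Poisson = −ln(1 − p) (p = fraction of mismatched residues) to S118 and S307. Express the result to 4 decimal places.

0.3429

The sequences differ at positions 4 (L/T), 7 (D/E), 13 (V/F), 14 (C/S), 15 (D/C), 18 (Y/P), 21 (T/Y), 24 (M/K), 27 (Y/E).
p = 9/31 = 0.290323.
d = −ln(1 − 0.290323) = −ln(0.709677) = 0.3429.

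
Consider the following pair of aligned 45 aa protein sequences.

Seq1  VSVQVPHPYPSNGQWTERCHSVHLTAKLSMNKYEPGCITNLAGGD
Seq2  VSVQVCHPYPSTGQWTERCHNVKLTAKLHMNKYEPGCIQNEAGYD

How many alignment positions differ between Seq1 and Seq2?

8

Mismatches occur at site 6 (P↔C), site 12 (N↔T), site 21 (S↔N), site 23 (H↔K), site 29 (S↔H), site 39 (T↔Q), site 41 (L↔E), site 44 (G↔Y).
That gives 8 mismatches out of 45 aligned sites, so the Hamming distance is 8.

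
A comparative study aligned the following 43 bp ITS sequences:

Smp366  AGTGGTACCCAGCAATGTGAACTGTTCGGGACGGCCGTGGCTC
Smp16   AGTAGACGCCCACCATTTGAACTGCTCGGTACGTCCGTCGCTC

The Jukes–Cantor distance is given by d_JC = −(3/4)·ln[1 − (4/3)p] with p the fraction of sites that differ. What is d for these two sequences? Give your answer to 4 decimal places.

0.3490

Differing sites — 4:G/A; 6:T/A; 7:A/C; 8:C/G; 11:A/C; 12:G/A; 14:A/C; 17:G/T; 25:T/C; 30:G/T; 34:G/T; 39:G/C.
p = 12/43 = 0.279070.
d = −0.75 · ln(1 − (4/3)·0.279070) = −0.75 · ln(0.627907) = −0.75 · (-0.465363) = 0.3490.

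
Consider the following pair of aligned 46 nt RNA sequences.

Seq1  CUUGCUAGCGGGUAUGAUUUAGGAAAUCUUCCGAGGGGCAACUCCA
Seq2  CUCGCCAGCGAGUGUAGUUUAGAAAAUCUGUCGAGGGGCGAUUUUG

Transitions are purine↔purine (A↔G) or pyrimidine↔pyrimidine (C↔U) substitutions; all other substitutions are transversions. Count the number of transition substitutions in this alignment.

Mismatches occur at site 3 (U↔C, transition), site 6 (U↔C, transition), site 11 (G↔A, transition), site 14 (A↔G, transition), site 16 (G↔A, transition), site 17 (A↔G, transition), site 23 (G↔A, transition), site 30 (U↔G, transversion), site 31 (C↔U, transition), site 40 (A↔G, transition), site 42 (C↔U, transition), site 44 (C↔U, transition), site 45 (C↔U, transition), site 46 (A↔G, transition).
Of the 14 differences, 13 transitions and 1 transversion, so the answer is 13.

13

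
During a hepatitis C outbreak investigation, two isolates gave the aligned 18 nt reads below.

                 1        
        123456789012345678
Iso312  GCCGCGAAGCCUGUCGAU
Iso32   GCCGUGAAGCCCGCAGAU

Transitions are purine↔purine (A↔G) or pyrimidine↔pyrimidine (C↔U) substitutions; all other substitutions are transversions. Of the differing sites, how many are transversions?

1

The sequences differ at positions 5 (C/U, transition), 12 (U/C, transition), 14 (U/C, transition), 15 (C/A, transversion).
Of the 4 differences, 3 transitions and 1 transversion, so the answer is 1.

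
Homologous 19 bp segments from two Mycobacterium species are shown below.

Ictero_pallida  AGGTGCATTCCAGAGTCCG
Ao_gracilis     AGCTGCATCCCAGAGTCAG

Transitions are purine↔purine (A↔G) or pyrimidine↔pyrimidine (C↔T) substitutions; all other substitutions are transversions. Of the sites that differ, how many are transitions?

Mismatches occur at site 3 (G/C, transversion), site 9 (T/C, transition), site 18 (C/A, transversion).
Of the 3 differences, 1 transition and 2 transversions, so the answer is 1.

1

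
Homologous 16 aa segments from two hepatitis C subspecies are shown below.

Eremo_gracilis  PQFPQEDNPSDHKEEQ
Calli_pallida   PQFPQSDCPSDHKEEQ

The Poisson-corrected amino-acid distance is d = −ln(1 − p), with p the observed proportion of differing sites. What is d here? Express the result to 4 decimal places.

Mismatches occur at site 6 (E→S), site 8 (N→C).
p = 2/16 = 0.125000.
d = −ln(1 − 0.125000) = −ln(0.875000) = 0.1335.

0.1335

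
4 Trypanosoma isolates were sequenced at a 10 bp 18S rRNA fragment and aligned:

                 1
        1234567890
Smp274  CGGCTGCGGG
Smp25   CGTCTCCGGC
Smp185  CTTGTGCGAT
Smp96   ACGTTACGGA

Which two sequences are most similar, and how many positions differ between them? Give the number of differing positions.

Pairwise Hamming distances:
  Smp274 vs Smp25: 3
  Smp274 vs Smp185: 5
  Smp274 vs Smp96: 5
  Smp25 vs Smp185: 5
  Smp25 vs Smp96: 6
  Smp185 vs Smp96: 7
The smallest is 3, between Smp274 and Smp25.

3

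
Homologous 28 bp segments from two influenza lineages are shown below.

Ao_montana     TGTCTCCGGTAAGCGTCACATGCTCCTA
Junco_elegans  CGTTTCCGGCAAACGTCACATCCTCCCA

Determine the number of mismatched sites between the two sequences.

6

The sequences differ at positions 1 (T/C), 4 (C/T), 10 (T/C), 13 (G/A), 22 (G/C), 27 (T/C).
That gives 6 mismatches out of 28 aligned sites, so the Hamming distance is 6.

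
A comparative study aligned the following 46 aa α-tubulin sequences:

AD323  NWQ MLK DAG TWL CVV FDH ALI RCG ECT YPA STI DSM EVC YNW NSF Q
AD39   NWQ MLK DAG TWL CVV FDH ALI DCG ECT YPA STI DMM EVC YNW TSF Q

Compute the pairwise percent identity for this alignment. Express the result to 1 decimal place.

Differing sites — 22:R/D; 35:S/M; 43:N/T.
43 of the 46 sites match, so the percent identity is 43/46 × 100 = 93.5%.

93.5%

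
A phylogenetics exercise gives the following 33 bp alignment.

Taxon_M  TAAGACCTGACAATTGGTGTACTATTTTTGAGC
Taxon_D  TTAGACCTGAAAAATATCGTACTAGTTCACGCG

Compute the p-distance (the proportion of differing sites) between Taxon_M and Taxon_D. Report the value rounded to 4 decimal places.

0.3939

The sequences differ at positions 2 (A/T), 11 (C/A), 14 (T/A), 16 (G/A), 17 (G/T), 18 (T/C), 25 (T/G), 28 (T/C), 29 (T/A), 30 (G/C), 31 (A/G), 32 (G/C), 33 (C/G).
There are 13 differences over 33 sites, so p = 13/33 = 0.3939.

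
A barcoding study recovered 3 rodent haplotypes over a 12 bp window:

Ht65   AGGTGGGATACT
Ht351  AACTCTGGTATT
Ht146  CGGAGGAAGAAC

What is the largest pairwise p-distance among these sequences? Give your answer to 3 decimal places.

Pairwise Hamming distances:
  Ht65 vs Ht351: 6
  Ht65 vs Ht146: 6
  Ht351 vs Ht146: 11
The largest is 11 mismatches, between Ht351 and Ht146; p = 11/12 = 0.917.

0.917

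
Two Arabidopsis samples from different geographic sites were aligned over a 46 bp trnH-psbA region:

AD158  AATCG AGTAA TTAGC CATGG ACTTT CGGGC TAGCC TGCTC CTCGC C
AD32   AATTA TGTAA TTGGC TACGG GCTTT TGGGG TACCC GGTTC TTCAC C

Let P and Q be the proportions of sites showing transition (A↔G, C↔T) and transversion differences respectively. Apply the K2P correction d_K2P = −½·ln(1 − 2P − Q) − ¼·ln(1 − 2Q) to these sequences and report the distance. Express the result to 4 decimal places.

0.4166

Mismatches occur at site 4 (C/T, transition), site 5 (G/A, transition), site 6 (A/T, transversion), site 13 (A/G, transition), site 16 (C/T, transition), site 18 (T/C, transition), site 21 (A/G, transition), site 26 (C/T, transition), site 30 (C/G, transversion), site 33 (G/C, transversion), site 36 (T/G, transversion), site 38 (C/T, transition), site 41 (C/T, transition), site 44 (G/A, transition).
Of the 14 differences, 10 transitions and 4 transversions over 46 sites: P = 10/46 = 0.217391, Q = 4/46 = 0.086957.
d = −0.5·ln(0.478261) − 0.25·ln(0.826086) = −0.5·(-0.737599) − 0.25·(-0.191056) = 0.4166.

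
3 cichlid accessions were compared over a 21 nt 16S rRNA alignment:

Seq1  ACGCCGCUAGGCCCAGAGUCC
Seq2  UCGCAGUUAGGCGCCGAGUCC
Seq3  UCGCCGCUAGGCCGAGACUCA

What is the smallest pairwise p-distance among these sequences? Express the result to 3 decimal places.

Pairwise Hamming distances:
  Seq1 vs Seq2: 5
  Seq1 vs Seq3: 4
  Seq2 vs Seq3: 7
The smallest is 4 mismatches, between Seq1 and Seq3; p = 4/21 = 0.190.

0.190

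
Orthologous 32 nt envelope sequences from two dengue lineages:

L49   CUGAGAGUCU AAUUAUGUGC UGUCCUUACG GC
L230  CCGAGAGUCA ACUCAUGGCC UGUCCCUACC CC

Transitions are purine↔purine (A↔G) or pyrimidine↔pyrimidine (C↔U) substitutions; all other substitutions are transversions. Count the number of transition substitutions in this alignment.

3

The sequences differ at positions 2 (U/C, transition), 10 (U/A, transversion), 12 (A/C, transversion), 14 (U/C, transition), 18 (U/G, transversion), 19 (G/C, transversion), 26 (U/C, transition), 30 (G/C, transversion), 31 (G/C, transversion).
Of the 9 differences, 3 transitions and 6 transversions, so the answer is 3.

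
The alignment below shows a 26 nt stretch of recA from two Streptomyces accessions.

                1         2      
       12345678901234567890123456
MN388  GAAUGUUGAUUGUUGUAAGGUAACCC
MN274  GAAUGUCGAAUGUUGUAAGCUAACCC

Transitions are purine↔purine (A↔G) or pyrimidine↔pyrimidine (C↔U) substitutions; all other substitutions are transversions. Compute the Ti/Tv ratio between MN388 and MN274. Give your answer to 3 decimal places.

0.500

Differing sites — 7:U/C (Ti); 10:U/A (Tv); 20:G/C (Tv).
Of the 3 differences, 1 transition and 2 transversions, so Ti/Tv = 1/2 = 0.500.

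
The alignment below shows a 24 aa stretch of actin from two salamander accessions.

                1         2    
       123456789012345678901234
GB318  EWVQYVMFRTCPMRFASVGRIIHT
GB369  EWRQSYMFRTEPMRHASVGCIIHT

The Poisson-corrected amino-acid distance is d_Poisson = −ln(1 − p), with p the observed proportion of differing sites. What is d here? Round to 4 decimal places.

Mismatches occur at site 3 (V↔R), site 5 (Y↔S), site 6 (V↔Y), site 11 (C↔E), site 15 (F↔H), site 20 (R↔C).
p = 6/24 = 0.250000.
d = −ln(1 − 0.250000) = −ln(0.750000) = 0.2877.

0.2877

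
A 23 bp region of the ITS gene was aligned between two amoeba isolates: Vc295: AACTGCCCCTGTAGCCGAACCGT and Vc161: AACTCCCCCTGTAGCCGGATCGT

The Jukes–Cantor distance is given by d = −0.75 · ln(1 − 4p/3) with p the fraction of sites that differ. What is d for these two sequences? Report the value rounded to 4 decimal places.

Differing sites — 5:G/C; 18:A/G; 20:C/T.
p = 3/23 = 0.130435.
d = −0.75 · ln(1 − (4/3)·0.130435) = −0.75 · ln(0.826087) = −0.75 · (-0.191055) = 0.1433.

0.1433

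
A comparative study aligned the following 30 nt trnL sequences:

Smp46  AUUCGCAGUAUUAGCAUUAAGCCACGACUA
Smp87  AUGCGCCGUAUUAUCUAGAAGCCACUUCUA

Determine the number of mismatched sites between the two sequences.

Mismatches occur at site 3 (U→G), site 7 (A→C), site 14 (G→U), site 16 (A→U), site 17 (U→A), site 18 (U→G), site 26 (G→U), site 27 (A→U).
That gives 8 mismatches out of 30 aligned sites, so the Hamming distance is 8.

8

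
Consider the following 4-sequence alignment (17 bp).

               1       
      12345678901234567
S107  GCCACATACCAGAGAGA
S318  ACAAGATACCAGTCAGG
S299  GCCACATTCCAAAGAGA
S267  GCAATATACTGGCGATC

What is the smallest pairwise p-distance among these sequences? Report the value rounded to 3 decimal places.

Pairwise Hamming distances:
  S107 vs S318: 6
  S107 vs S299: 2
  S107 vs S267: 7
  S318 vs S299: 8
  S318 vs S267: 8
  S299 vs S267: 9
The smallest is 2 mismatches, between S107 and S299; p = 2/17 = 0.118.

0.118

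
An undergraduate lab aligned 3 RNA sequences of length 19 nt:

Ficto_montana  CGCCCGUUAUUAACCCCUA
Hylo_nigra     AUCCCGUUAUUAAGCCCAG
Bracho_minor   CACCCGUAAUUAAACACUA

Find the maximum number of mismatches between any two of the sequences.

Pairwise Hamming distances:
  Ficto_montana vs Hylo_nigra: 5
  Ficto_montana vs Bracho_minor: 4
  Hylo_nigra vs Bracho_minor: 7
The largest is 7, between Hylo_nigra and Bracho_minor.

7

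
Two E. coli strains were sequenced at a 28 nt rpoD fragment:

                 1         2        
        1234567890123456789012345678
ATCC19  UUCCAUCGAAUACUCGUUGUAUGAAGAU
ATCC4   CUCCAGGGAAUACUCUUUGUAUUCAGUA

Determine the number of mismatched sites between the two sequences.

Differing sites — 1:U/C; 6:U/G; 7:C/G; 16:G/U; 23:G/U; 24:A/C; 27:A/U; 28:U/A.
That gives 8 mismatches out of 28 aligned sites, so the Hamming distance is 8.

8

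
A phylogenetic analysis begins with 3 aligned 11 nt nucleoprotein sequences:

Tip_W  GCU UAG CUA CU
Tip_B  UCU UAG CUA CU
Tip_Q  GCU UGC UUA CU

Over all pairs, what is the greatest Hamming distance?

4

Pairwise Hamming distances:
  Tip_W vs Tip_B: 1
  Tip_W vs Tip_Q: 3
  Tip_B vs Tip_Q: 4
The largest is 4, between Tip_B and Tip_Q.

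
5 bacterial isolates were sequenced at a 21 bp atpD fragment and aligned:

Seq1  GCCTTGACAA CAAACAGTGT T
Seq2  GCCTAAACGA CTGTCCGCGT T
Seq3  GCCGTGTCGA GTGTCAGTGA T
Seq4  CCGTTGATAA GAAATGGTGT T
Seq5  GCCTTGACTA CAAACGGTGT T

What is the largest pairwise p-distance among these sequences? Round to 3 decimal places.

0.619

Pairwise Hamming distances:
  Seq1 vs Seq2: 8
  Seq1 vs Seq3: 8
  Seq1 vs Seq4: 6
  Seq1 vs Seq5: 2
  Seq2 vs Seq3: 8
  Seq2 vs Seq4: 13
  Seq2 vs Seq5: 8
  Seq3 vs Seq4: 12
  Seq3 vs Seq5: 9
  Seq4 vs Seq5: 6
The largest is 13 mismatches, between Seq2 and Seq4; p = 13/21 = 0.619.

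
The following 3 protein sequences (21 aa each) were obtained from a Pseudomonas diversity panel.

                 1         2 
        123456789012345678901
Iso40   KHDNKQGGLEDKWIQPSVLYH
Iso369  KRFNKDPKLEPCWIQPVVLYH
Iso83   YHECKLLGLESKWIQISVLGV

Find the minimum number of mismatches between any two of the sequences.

Pairwise Hamming distances:
  Iso40 vs Iso369: 8
  Iso40 vs Iso83: 9
  Iso369 vs Iso83: 13
The smallest is 8, between Iso40 and Iso369.

8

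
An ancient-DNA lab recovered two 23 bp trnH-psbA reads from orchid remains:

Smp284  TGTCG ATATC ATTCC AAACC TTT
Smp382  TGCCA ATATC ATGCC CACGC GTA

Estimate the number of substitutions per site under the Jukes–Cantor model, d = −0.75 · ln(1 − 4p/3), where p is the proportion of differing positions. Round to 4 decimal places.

Mismatches occur at site 3 (T→C), site 5 (G→A), site 13 (T→G), site 16 (A→C), site 18 (A→C), site 19 (C→G), site 21 (T→G), site 23 (T→A).
p = 8/23 = 0.347826.
d = −0.75 · ln(1 − (4/3)·0.347826) = −0.75 · ln(0.536232) = −0.75 · (-0.623188) = 0.4674.

0.4674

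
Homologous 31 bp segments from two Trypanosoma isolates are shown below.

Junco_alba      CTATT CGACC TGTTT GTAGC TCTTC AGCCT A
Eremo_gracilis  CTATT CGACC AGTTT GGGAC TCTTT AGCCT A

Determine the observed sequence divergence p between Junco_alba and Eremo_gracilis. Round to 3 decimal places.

0.161

Differing sites — 11:T/A; 17:T/G; 18:A/G; 19:G/A; 25:C/T.
There are 5 differences over 31 sites, so p = 5/31 = 0.161.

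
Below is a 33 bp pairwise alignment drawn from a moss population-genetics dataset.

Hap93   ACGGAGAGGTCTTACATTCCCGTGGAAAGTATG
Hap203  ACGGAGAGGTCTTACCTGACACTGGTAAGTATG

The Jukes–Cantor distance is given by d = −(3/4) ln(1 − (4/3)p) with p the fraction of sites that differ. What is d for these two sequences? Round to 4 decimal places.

0.2082

The sequences differ at positions 16 (A/C), 18 (T/G), 19 (C/A), 21 (C/A), 22 (G/C), 26 (A/T).
p = 6/33 = 0.181818.
d = −0.75 · ln(1 − (4/3)·0.181818) = −0.75 · ln(0.757576) = −0.75 · (-0.277631) = 0.2082.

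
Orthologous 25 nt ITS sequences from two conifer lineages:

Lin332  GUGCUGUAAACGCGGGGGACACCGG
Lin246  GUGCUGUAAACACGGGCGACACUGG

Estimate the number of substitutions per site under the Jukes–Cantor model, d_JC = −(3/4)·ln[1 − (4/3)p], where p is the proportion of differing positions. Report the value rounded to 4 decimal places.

0.1308

The sequences differ at positions 12 (G/A), 17 (G/C), 23 (C/U).
p = 3/25 = 0.120000.
d = −0.75 · ln(1 − (4/3)·0.120000) = −0.75 · ln(0.840000) = −0.75 · (-0.174353) = 0.1308.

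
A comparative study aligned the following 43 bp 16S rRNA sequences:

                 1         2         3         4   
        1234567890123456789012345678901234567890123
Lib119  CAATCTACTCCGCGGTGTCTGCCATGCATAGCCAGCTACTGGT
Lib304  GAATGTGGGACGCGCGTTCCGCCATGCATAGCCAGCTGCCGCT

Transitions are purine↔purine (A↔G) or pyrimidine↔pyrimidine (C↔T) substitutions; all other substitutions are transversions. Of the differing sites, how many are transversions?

The sequences differ at positions 1 (C/G, transversion), 5 (C/G, transversion), 7 (A/G, transition), 8 (C/G, transversion), 9 (T/G, transversion), 10 (C/A, transversion), 15 (G/C, transversion), 16 (T/G, transversion), 17 (G/T, transversion), 20 (T/C, transition), 38 (A/G, transition), 40 (T/C, transition), 42 (G/C, transversion).
Of the 13 differences, 4 transitions and 9 transversions, so the answer is 9.

9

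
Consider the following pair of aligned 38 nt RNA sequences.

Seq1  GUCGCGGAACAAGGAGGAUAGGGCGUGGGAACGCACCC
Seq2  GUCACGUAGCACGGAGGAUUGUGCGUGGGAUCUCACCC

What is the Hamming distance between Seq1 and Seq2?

8

Differing sites — 4:G/A; 7:G/U; 9:A/G; 12:A/C; 20:A/U; 22:G/U; 31:A/U; 33:G/U.
That gives 8 mismatches out of 38 aligned sites, so the Hamming distance is 8.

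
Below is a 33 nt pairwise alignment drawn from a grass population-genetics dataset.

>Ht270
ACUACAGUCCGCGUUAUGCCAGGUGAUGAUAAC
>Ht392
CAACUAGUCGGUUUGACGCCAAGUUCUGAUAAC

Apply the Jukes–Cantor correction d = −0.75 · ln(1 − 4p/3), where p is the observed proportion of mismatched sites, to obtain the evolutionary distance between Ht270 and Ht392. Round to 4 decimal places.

0.5587

The sequences differ at positions 1 (A/C), 2 (C/A), 3 (U/A), 4 (A/C), 5 (C/U), 10 (C/G), 12 (C/U), 13 (G/U), 15 (U/G), 17 (U/C), 22 (G/A), 25 (G/U), 26 (A/C).
p = 13/33 = 0.393939.
d = −0.75 · ln(1 − (4/3)·0.393939) = −0.75 · ln(0.474748) = −0.75 · (-0.744971) = 0.5587.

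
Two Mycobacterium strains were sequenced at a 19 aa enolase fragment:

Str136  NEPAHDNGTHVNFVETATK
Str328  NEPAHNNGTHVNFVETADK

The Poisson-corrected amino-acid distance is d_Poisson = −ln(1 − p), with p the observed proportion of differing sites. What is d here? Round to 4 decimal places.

Differing sites — 6:D/N; 18:T/D.
p = 2/19 = 0.105263.
d = −ln(1 − 0.105263) = −ln(0.894737) = 0.1112.

0.1112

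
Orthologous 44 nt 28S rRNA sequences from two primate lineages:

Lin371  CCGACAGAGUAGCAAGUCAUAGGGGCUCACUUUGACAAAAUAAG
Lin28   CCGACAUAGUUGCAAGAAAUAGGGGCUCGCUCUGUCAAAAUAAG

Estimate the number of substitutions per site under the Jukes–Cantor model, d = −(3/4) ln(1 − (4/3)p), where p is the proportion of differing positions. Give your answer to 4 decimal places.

Differing sites — 7:G/U; 11:A/U; 17:U/A; 18:C/A; 29:A/G; 32:U/C; 35:A/U.
p = 7/44 = 0.159091.
d = −0.75 · ln(1 − (4/3)·0.159091) = −0.75 · ln(0.787879) = −0.75 · (-0.238411) = 0.1788.

0.1788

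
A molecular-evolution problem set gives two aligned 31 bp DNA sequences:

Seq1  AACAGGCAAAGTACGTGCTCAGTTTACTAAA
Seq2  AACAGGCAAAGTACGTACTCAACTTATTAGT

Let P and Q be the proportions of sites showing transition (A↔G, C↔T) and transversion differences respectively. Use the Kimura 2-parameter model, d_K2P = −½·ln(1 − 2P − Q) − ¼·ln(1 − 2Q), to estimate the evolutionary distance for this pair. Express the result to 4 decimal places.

0.2358

Mismatches occur at site 17 (G→A, transition), site 22 (G→A, transition), site 23 (T→C, transition), site 27 (C→T, transition), site 30 (A→G, transition), site 31 (A→T, transversion).
Of the 6 differences, 5 transitions and 1 transversion over 31 sites: P = 5/31 = 0.161290, Q = 1/31 = 0.032258.
d = −0.5·ln(0.645162) − 0.25·ln(0.935484) = −0.5·(-0.438254) − 0.25·(-0.066691) = 0.2358.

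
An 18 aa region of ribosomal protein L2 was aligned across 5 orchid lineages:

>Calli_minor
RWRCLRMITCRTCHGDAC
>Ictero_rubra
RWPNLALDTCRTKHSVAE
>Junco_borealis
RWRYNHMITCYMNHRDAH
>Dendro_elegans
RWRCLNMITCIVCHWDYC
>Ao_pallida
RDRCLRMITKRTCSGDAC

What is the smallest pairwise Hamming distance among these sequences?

3

Pairwise Hamming distances:
  Calli_minor vs Ictero_rubra: 9
  Calli_minor vs Junco_borealis: 8
  Calli_minor vs Dendro_elegans: 5
  Calli_minor vs Ao_pallida: 3
  Ictero_rubra vs Junco_borealis: 12
  Ictero_rubra vs Dendro_elegans: 12
  Ictero_rubra vs Ao_pallida: 12
  Junco_borealis vs Dendro_elegans: 9
  Junco_borealis vs Ao_pallida: 11
  Dendro_elegans vs Ao_pallida: 8
The smallest is 3, between Calli_minor and Ao_pallida.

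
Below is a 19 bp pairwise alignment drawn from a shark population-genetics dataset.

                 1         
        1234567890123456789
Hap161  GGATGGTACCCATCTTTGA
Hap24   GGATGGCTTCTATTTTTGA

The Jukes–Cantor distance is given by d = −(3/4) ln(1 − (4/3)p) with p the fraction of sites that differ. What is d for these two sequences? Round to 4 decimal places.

The sequences differ at positions 7 (T/C), 8 (A/T), 9 (C/T), 11 (C/T), 14 (C/T).
p = 5/19 = 0.263158.
d = −0.75 · ln(1 − (4/3)·0.263158) = −0.75 · ln(0.649123) = −0.75 · (-0.432133) = 0.3241.

0.3241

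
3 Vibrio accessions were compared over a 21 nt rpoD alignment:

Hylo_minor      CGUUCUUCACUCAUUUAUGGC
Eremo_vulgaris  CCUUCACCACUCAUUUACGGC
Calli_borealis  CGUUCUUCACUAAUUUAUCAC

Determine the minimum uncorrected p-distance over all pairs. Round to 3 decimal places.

0.143

Pairwise Hamming distances:
  Hylo_minor vs Eremo_vulgaris: 4
  Hylo_minor vs Calli_borealis: 3
  Eremo_vulgaris vs Calli_borealis: 7
The smallest is 3 mismatches, between Hylo_minor and Calli_borealis; p = 3/21 = 0.143.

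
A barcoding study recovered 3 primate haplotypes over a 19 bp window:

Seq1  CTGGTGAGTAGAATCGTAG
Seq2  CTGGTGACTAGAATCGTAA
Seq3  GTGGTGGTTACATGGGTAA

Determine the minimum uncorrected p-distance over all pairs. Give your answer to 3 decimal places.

0.105

Pairwise Hamming distances:
  Seq1 vs Seq2: 2
  Seq1 vs Seq3: 8
  Seq2 vs Seq3: 7
The smallest is 2 mismatches, between Seq1 and Seq2; p = 2/19 = 0.105.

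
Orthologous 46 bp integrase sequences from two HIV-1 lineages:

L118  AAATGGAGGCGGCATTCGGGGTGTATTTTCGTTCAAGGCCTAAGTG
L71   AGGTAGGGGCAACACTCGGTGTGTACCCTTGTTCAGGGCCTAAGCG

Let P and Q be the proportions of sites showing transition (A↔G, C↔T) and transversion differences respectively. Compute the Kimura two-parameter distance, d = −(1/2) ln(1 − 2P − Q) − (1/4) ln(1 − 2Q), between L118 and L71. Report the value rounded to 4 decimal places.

Mismatches occur at site 2 (A/G, transition), site 3 (A/G, transition), site 5 (G/A, transition), site 7 (A/G, transition), site 11 (G/A, transition), site 12 (G/A, transition), site 15 (T/C, transition), site 20 (G/T, transversion), site 26 (T/C, transition), site 27 (T/C, transition), site 28 (T/C, transition), site 30 (C/T, transition), site 36 (A/G, transition), site 45 (T/C, transition).
Of the 14 differences, 13 transitions and 1 transversion over 46 sites: P = 13/46 = 0.282609, Q = 1/46 = 0.021739.
d = −0.5·ln(0.413043) − 0.25·ln(0.956522) = −0.5·(-0.884204) − 0.25·(-0.044451) = 0.4532.

0.4532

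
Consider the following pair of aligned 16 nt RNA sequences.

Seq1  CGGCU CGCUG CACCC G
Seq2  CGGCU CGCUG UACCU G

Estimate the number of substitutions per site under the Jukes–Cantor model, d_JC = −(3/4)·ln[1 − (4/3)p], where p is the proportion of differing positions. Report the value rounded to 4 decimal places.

Mismatches occur at site 11 (C↔U), site 15 (C↔U).
p = 2/16 = 0.125000.
d = −0.75 · ln(1 − (4/3)·0.125000) = −0.75 · ln(0.833333) = −0.75 · (-0.182322) = 0.1367.

0.1367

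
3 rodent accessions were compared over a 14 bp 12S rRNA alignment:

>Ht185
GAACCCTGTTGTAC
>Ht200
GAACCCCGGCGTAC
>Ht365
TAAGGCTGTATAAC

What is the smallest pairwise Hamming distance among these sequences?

3

Pairwise Hamming distances:
  Ht185 vs Ht200: 3
  Ht185 vs Ht365: 6
  Ht200 vs Ht365: 8
The smallest is 3, between Ht185 and Ht200.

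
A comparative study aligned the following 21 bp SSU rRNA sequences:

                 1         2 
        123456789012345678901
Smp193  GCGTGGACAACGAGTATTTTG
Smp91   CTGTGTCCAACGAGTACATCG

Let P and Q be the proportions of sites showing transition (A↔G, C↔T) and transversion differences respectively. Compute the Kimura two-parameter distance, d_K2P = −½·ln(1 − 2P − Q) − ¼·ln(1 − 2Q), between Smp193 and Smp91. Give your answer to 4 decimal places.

Mismatches occur at site 1 (G→C, transversion), site 2 (C→T, transition), site 6 (G→T, transversion), site 7 (A→C, transversion), site 17 (T→C, transition), site 18 (T→A, transversion), site 20 (T→C, transition).
Of the 7 differences, 3 transitions and 4 transversions over 21 sites: P = 3/21 = 0.142857, Q = 4/21 = 0.190476.
d = −0.5·ln(0.523810) − 0.25·ln(0.619048) = −0.5·(-0.646626) − 0.25·(-0.479572) = 0.4432.

0.4432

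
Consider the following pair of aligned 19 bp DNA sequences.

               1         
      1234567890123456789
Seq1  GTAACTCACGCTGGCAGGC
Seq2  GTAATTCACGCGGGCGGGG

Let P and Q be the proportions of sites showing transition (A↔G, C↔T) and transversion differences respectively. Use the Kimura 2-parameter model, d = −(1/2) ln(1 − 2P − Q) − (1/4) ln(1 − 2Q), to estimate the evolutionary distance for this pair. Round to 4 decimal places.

The sequences differ at positions 5 (C/T, transition), 12 (T/G, transversion), 16 (A/G, transition), 19 (C/G, transversion).
Of the 4 differences, 2 transitions and 2 transversions over 19 sites: P = 2/19 = 0.105263, Q = 2/19 = 0.105263.
d = −0.5·ln(0.684211) − 0.25·ln(0.789474) = −0.5·(-0.379489) − 0.25·(-0.236388) = 0.2488.

0.2488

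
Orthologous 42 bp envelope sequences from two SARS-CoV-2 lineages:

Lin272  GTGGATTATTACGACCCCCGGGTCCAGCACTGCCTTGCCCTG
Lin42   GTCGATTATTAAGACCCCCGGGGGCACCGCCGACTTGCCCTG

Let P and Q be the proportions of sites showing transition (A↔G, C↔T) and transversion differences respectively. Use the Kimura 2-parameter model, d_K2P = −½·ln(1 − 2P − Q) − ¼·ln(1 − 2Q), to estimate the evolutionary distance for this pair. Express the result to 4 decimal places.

Differing sites — 3:G/C (Tv); 12:C/A (Tv); 23:T/G (Tv); 24:C/G (Tv); 27:G/C (Tv); 29:A/G (Ti); 31:T/C (Ti); 33:C/A (Tv).
Of the 8 differences, 2 transitions and 6 transversions over 42 sites: P = 2/42 = 0.047619, Q = 6/42 = 0.142857.
d = −0.5·ln(0.761905) − 0.25·ln(0.714286) = −0.5·(-0.271933) − 0.25·(-0.336472) = 0.2201.

0.2201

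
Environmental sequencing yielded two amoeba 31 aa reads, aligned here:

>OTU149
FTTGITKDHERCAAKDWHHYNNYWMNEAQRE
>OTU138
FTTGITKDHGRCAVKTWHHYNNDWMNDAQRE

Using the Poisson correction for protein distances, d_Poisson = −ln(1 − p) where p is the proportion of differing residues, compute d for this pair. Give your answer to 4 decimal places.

Differing sites — 10:E/G; 14:A/V; 16:D/T; 23:Y/D; 27:E/D.
p = 5/31 = 0.161290.
d = −ln(1 − 0.161290) = −ln(0.838710) = 0.1759.

0.1759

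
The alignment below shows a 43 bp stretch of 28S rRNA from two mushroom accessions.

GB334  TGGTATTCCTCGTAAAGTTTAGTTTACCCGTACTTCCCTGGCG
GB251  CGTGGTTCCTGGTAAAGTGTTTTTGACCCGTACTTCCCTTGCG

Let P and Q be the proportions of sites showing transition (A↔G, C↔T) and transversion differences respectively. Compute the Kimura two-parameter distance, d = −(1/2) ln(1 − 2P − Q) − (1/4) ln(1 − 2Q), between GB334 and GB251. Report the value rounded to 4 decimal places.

Differing sites — 1:T/C (Ti); 3:G/T (Tv); 4:T/G (Tv); 5:A/G (Ti); 11:C/G (Tv); 19:T/G (Tv); 21:A/T (Tv); 22:G/T (Tv); 25:T/G (Tv); 40:G/T (Tv).
Of the 10 differences, 2 transitions and 8 transversions over 43 sites: P = 2/43 = 0.046512, Q = 8/43 = 0.186047.
d = −0.5·ln(0.720929) − 0.25·ln(0.627906) = −0.5·(-0.327215) − 0.25·(-0.465365) = 0.2799.

0.2799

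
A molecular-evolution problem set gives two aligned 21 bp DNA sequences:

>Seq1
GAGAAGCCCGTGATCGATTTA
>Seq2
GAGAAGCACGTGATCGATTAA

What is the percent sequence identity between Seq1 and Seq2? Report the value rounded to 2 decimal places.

90.48%

Differing sites — 8:C/A; 20:T/A.
19 of the 21 sites match, so the percent identity is 19/21 × 100 = 90.48%.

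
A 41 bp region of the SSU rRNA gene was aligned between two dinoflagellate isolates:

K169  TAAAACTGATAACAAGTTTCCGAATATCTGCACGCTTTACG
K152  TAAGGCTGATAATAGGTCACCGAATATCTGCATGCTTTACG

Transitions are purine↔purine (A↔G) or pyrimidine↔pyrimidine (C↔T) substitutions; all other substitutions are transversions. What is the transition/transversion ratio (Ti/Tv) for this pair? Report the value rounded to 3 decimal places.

Mismatches occur at site 4 (A↔G, transition), site 5 (A↔G, transition), site 13 (C↔T, transition), site 15 (A↔G, transition), site 18 (T↔C, transition), site 19 (T↔A, transversion), site 33 (C↔T, transition).
Of the 7 differences, 6 transitions and 1 transversion, so Ti/Tv = 6/1 = 6.000.

6.000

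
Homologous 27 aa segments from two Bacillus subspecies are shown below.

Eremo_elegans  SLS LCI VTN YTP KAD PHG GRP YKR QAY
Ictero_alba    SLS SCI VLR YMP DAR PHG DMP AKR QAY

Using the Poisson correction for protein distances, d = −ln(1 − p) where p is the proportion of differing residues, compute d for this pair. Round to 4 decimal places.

0.4055

Mismatches occur at site 4 (L↔S), site 8 (T↔L), site 9 (N↔R), site 11 (T↔M), site 13 (K↔D), site 15 (D↔R), site 19 (G↔D), site 20 (R↔M), site 22 (Y↔A).
p = 9/27 = 0.333333.
d = −ln(1 − 0.333333) = −ln(0.666667) = 0.4055.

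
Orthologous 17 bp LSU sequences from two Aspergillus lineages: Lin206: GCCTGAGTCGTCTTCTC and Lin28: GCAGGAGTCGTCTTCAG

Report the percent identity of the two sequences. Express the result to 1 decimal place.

76.5%

The sequences differ at positions 3 (C/A), 4 (T/G), 16 (T/A), 17 (C/G).
13 of the 17 sites match, so the percent identity is 13/17 × 100 = 76.5%.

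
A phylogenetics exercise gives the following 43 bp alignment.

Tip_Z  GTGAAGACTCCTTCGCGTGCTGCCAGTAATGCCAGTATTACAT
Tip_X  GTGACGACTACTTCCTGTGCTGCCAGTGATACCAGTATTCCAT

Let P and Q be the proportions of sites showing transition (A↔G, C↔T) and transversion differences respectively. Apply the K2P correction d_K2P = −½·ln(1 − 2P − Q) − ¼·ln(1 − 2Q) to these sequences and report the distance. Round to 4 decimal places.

Differing sites — 5:A/C (Tv); 10:C/A (Tv); 15:G/C (Tv); 16:C/T (Ti); 28:A/G (Ti); 31:G/A (Ti); 40:A/C (Tv).
Of the 7 differences, 3 transitions and 4 transversions over 43 sites: P = 3/43 = 0.069767, Q = 4/43 = 0.093023.
d = −0.5·ln(0.767443) − 0.25·ln(0.813954) = −0.5·(-0.264691) − 0.25·(-0.205851) = 0.1838.

0.1838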